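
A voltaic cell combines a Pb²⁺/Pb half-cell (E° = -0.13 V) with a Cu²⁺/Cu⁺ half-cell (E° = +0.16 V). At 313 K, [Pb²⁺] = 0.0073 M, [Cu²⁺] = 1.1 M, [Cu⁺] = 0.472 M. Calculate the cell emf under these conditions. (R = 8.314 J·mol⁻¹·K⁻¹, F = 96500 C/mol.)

0.379 V

The Cu²⁺/Cu⁺ couple has the higher reduction potential and acts as the cathode, so E°_cell = +0.16 − (-0.13) = 0.29 V.
Balancing electrons gives n = 2; the reaction quotient is Q = [Pb²⁺]·[Cu⁺]^2/[Cu²⁺]^2 = 0.00134.
E = E° − (RT/nF) ln Q = 0.29 − (8.314×313)/(2×96500) × (-6.612) = 0.290 + 0.089 = 0.379 V.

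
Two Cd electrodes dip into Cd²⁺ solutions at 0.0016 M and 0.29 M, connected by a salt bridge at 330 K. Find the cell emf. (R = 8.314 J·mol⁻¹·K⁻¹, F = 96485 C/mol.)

0.074 V

Both half-cells are Cd²⁺/Cd, so E°_cell = 0. The concentrated side is the cathode; the cell reaction moves Cd²⁺ from high to low concentration with n = 2.
Q = [Cd²⁺]_dilute/[Cd²⁺]_conc = 0.0016/0.29 = 0.00552.
E = 0 − (RT/nF) ln Q = −((8.314×330)/(2×96485))(-5.200) = 0.0739 V.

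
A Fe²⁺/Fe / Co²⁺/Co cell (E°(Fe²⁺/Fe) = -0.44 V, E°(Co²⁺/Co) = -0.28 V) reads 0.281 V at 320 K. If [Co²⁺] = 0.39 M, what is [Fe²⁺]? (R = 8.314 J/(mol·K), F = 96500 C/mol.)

6 × 10^-5 M

From the Nernst equation, ln Q = nF(E° − E)/RT = 2×96500×(0.16 − 0.281)/(8.314×320) = -8.778, so Q = 1.54 × 10^-4.
With Q = [Fe²⁺]/[Co²⁺] and the known concentrations, [Fe²⁺] in the numerator gives [Fe²⁺] = 6 × 10^-5 M.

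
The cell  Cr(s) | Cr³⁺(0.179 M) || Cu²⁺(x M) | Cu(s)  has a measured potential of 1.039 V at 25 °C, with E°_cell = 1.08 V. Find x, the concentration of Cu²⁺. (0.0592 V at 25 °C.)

0.013 M

From the Nernst equation, log Q = n(E° − E)/0.0592 = 6(1.08 − 1.039)/0.0592 = 4.155, so Q = 1.43 × 10^4.
With Q = [Cr³⁺]^2/[Cu²⁺]^3 and the known concentrations, [Cu²⁺]^3 in the denominator gives [Cu²⁺] = 0.013 M.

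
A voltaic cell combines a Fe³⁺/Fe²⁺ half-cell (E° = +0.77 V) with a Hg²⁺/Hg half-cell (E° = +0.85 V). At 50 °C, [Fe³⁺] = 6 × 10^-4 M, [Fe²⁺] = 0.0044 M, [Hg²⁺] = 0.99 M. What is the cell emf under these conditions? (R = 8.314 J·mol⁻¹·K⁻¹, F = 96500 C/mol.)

0.135 V

The Hg²⁺/Hg couple has the higher reduction potential and acts as the cathode, so E°_cell = +0.85 − (+0.77) = 0.08 V.
Balancing electrons gives n = 2; the reaction quotient is Q = [Fe³⁺]^2/([Fe²⁺]^2·[Hg²⁺]) = 0.0188.
E = E° − (RT/nF) ln Q = 0.08 − (8.314×323)/(2×96500) × (-3.975) = 0.080 + 0.055 = 0.135 V.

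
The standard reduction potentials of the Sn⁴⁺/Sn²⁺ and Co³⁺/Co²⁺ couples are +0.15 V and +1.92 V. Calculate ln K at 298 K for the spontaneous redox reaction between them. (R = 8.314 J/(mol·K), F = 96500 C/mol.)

ln K = 137.9

E°_cell = +1.92 − (+0.15) = 1.77 V, with n = 2 electrons transferred.
At equilibrium E = 0, so the Nernst equation gives ln K = nFE°/RT = (2)(96500)(1.77)/((8.314)(298)) = 137.88.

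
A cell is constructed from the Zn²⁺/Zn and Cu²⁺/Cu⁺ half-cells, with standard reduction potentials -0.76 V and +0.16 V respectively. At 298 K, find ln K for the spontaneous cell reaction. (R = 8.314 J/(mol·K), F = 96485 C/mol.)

E°_cell = +0.16 − (-0.76) = 0.92 V, with n = 2 electrons transferred.
At equilibrium E = 0, so the Nernst equation gives ln K = nFE°/RT = (2)(96485)(0.92)/((8.314)(298)) = 71.66.

ln K = 71.7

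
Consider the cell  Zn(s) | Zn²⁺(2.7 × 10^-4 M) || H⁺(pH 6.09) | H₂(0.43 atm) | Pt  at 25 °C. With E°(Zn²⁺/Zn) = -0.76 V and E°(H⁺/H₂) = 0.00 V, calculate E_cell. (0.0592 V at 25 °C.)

0.52 V

The hydrogen couple is the cathode, so E°_cell = 0.76 V; n = 2.
[H⁺] = 10^(−6.09) = 8.1 × 10^-7 M, and Q = [Zn²⁺]·P(H₂) / [H⁺]^2 = 1.76 × 10^8.
E = E° − (0.0592/2) log Q = 0.76 − (0.0592/2)(8.245) = 0.516 V.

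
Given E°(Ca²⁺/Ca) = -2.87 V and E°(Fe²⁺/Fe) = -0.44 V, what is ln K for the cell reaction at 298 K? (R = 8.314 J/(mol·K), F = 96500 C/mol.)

ln K = 189.3

E°_cell = -0.44 − (-2.87) = 2.43 V, with n = 2 electrons transferred.
At equilibrium E = 0, so the Nernst equation gives ln K = nFE°/RT = (2)(96500)(2.43)/((8.314)(298)) = 189.29.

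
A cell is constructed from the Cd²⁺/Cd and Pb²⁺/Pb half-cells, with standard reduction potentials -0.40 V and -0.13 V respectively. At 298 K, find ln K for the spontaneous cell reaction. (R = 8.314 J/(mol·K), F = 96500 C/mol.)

ln K = 21.0

E°_cell = -0.13 − (-0.40) = 0.27 V, with n = 2 electrons transferred.
At equilibrium E = 0, so the Nernst equation gives ln K = nFE°/RT = (2)(96500)(0.27)/((8.314)(298)) = 21.03.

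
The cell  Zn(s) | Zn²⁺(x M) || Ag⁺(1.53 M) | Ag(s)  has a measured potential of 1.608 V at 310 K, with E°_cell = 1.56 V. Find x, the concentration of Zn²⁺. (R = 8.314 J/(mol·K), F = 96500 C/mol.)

0.064 M

From the Nernst equation, ln Q = nF(E° − E)/RT = 2×96500×(1.56 − 1.608)/(8.314×310) = -3.594, so Q = 0.0275.
With Q = [Zn²⁺]/[Ag⁺]^2 and the known concentrations, [Zn²⁺] in the numerator gives [Zn²⁺] = 0.064 M.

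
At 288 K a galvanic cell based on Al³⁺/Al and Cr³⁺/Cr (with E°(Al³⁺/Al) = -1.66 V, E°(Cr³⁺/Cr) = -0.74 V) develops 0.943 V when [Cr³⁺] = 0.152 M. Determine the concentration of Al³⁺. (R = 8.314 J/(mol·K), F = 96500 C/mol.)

From the Nernst equation, ln Q = nF(E° − E)/RT = 3×96500×(0.92 − 0.943)/(8.314×288) = -2.781, so Q = 0.0620.
With Q = [Al³⁺]/[Cr³⁺] and the known concentrations, [Al³⁺] in the numerator gives [Al³⁺] = 0.0094 M.

0.0094 M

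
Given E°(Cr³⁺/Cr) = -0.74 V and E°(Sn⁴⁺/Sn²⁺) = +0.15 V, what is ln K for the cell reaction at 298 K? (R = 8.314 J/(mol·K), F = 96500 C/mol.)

ln K = 208.0

E°_cell = +0.15 − (-0.74) = 0.89 V, with n = 6 electrons transferred.
At equilibrium E = 0, so the Nernst equation gives ln K = nFE°/RT = (6)(96500)(0.89)/((8.314)(298)) = 207.99.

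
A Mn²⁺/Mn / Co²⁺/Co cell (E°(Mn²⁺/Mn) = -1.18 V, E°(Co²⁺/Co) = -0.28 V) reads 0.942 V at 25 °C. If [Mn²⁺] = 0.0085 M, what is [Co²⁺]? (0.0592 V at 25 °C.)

From the Nernst equation, log Q = n(E° − E)/0.0592 = 2(0.90 − 0.942)/0.0592 = -1.419, so Q = 0.0381.
With Q = [Mn²⁺]/[Co²⁺] and the known concentrations, [Co²⁺] in the denominator gives [Co²⁺] = 0.22 M.

0.22 M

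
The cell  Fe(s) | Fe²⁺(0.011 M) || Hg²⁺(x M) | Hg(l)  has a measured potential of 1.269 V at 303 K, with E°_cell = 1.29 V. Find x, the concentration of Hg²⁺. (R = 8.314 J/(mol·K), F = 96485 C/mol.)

0.0022 M

From the Nernst equation, ln Q = nF(E° − E)/RT = 2×96485×(1.29 − 1.269)/(8.314×303) = 1.609, so Q = 5.00.
With Q = [Fe²⁺]/[Hg²⁺] and the known concentrations, [Hg²⁺] in the denominator gives [Hg²⁺] = 0.0022 M.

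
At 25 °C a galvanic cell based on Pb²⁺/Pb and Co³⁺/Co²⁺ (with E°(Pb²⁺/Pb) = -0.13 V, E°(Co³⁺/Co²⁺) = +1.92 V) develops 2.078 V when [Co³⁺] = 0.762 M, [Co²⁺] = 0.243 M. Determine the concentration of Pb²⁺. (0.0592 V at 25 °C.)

1.1 M

From the Nernst equation, log Q = n(E° − E)/0.0592 = 2(2.05 − 2.078)/0.0592 = -0.946, so Q = 0.113.
With Q = [Pb²⁺]·[Co²⁺]^2/[Co³⁺]^2 and the known concentrations, [Pb²⁺] in the numerator gives [Pb²⁺] = 1.1 M.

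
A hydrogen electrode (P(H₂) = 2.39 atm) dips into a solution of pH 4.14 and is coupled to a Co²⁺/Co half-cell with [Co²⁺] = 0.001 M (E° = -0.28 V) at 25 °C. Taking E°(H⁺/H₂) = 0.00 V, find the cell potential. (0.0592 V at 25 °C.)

0.11 V

The hydrogen couple is the cathode, so E°_cell = 0.28 V; n = 2.
[H⁺] = 10^(−4.14) = 7.2 × 10^-5 M, and Q = [Co²⁺]·P(H₂) / [H⁺]^2 = 4.55 × 10^5.
E = E° − (0.0592/2) log Q = 0.28 − (0.0592/2)(5.658) = 0.113 V.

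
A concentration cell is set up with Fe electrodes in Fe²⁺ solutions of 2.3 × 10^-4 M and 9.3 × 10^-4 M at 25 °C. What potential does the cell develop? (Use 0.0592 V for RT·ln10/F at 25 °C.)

0.018 V

Both half-cells are Fe²⁺/Fe, so E°_cell = 0. The concentrated side is the cathode; the cell reaction moves Fe²⁺ from high to low concentration with n = 2.
Q = [Fe²⁺]_dilute/[Fe²⁺]_conc = 2.3 × 10^-4/9.3 × 10^-4 = 0.247.
E = 0 − (0.0592/2) log Q = −(0.0592/2)(-0.607) = 0.0180 V.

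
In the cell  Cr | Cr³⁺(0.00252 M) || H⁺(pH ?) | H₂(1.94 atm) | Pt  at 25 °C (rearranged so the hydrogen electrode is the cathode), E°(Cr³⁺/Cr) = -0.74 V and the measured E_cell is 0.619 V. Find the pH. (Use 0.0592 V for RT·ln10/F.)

E°_cell = 0.74 V and n = 6.
log Q = n(E° − E)/0.0592 = 6×(0.74 − 0.619)/0.0592 = 12.264.
With Q = [Cr³⁺]^2·P(H₂)^3 / [H⁺]^6, solving for [H⁺] gives log[H⁺] = -2.766, so pH = 2.77.

pH = 2.77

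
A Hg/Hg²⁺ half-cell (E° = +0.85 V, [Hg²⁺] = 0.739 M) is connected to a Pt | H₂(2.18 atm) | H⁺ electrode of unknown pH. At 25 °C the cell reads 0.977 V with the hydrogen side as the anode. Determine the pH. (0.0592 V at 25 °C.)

E°_cell = 0.85 V and n = 2.
log Q = n(E° − E)/0.0592 = 2×(0.85 − 0.977)/0.0592 = -4.291.
With Q = [H⁺]^2 / ([Hg²⁺]·P(H₂)), solving for [H⁺] gives log[H⁺] = -2.042, so pH = 2.04.

pH = 2.04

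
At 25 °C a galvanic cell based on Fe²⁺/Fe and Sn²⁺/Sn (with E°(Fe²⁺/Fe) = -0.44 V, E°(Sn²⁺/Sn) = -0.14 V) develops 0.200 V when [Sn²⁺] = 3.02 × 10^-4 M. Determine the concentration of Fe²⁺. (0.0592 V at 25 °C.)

0.72 M

From the Nernst equation, log Q = n(E° − E)/0.0592 = 2(0.30 − 0.200)/0.0592 = 3.378, so Q = 2390.
With Q = [Fe²⁺]/[Sn²⁺] and the known concentrations, [Fe²⁺] in the numerator gives [Fe²⁺] = 0.72 M.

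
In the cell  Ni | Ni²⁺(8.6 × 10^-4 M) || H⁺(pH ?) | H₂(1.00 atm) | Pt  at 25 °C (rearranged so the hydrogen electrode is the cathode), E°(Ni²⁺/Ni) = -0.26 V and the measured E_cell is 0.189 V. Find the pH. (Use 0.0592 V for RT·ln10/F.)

E°_cell = 0.26 V and n = 2.
log Q = n(E° − E)/0.0592 = 2×(0.26 − 0.189)/0.0592 = 2.399.
With Q = [Ni²⁺]·P(H₂) / [H⁺]^2, solving for [H⁺] gives log[H⁺] = -2.732, so pH = 2.73.

pH = 2.73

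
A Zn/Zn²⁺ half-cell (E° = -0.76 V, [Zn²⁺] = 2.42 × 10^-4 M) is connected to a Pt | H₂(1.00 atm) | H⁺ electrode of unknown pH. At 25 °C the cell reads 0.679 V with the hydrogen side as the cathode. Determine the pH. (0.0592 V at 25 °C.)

E°_cell = 0.76 V and n = 2.
log Q = n(E° − E)/0.0592 = 2×(0.76 − 0.679)/0.0592 = 2.736.
With Q = [Zn²⁺]·P(H₂) / [H⁺]^2, solving for [H⁺] gives log[H⁺] = -3.176, so pH = 3.18.

pH = 3.18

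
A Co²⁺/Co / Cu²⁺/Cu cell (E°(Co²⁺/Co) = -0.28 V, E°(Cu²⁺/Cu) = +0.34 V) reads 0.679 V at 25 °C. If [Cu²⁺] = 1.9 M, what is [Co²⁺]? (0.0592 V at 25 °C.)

From the Nernst equation, log Q = n(E° − E)/0.0592 = 2(0.62 − 0.679)/0.0592 = -1.993, so Q = 0.0102.
With Q = [Co²⁺]/[Cu²⁺] and the known concentrations, [Co²⁺] in the numerator gives [Co²⁺] = 0.019 M.

0.019 M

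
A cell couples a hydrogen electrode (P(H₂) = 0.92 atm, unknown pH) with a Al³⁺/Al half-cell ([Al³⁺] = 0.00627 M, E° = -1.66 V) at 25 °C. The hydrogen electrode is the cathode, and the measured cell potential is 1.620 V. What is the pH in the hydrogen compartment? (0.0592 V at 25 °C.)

E°_cell = 1.66 V and n = 6.
log Q = n(E° − E)/0.0592 = 6×(1.66 − 1.620)/0.0592 = 4.054.
With Q = [Al³⁺]^2·P(H₂)^3 / [H⁺]^6, solving for [H⁺] gives log[H⁺] = -1.428, so pH = 1.43.

pH = 1.43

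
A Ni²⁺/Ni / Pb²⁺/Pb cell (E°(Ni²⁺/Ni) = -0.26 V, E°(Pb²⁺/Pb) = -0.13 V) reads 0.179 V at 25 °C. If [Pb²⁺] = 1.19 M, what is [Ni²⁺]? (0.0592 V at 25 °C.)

0.026 M

From the Nernst equation, log Q = n(E° − E)/0.0592 = 2(0.13 − 0.179)/0.0592 = -1.655, so Q = 0.0221.
With Q = [Ni²⁺]/[Pb²⁺] and the known concentrations, [Ni²⁺] in the numerator gives [Ni²⁺] = 0.026 M.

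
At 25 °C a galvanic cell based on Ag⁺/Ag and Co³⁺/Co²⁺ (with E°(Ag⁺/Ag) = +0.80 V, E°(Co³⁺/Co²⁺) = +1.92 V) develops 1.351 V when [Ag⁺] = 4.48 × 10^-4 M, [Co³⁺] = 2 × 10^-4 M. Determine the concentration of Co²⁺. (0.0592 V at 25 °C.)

From the Nernst equation, log Q = n(E° − E)/0.0592 = 1(1.12 − 1.351)/0.0592 = -3.902, so Q = 1.25 × 10^-4.
With Q = [Ag⁺]·[Co²⁺]/[Co³⁺] and the known concentrations, [Co²⁺] in the numerator gives [Co²⁺] = 5.6 × 10^-5 M.

5.6 × 10^-5 M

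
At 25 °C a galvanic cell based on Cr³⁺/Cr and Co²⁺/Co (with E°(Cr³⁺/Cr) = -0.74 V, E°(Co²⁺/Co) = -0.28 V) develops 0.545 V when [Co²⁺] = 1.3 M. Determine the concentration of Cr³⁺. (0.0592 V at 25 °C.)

7.3 × 10^-5 M

From the Nernst equation, log Q = n(E° − E)/0.0592 = 6(0.46 − 0.545)/0.0592 = -8.615, so Q = 2.43 × 10^-9.
With Q = [Cr³⁺]^2/[Co²⁺]^3 and the known concentrations, [Cr³⁺]^2 in the numerator gives [Cr³⁺] = 7.3 × 10^-5 M.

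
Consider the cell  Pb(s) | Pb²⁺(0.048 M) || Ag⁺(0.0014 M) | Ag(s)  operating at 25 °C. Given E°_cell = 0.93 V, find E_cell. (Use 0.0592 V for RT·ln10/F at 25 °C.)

Balancing electrons gives n = 2; the reaction quotient is Q = [Pb²⁺]/[Ag⁺]^2 = 2.45 × 10^4.
At 25 °C, E = E° − (0.0592/n) log Q = 0.93 − (0.0592/2)(4.389) = 0.930 − 0.130 = 0.800 V.

0.800 V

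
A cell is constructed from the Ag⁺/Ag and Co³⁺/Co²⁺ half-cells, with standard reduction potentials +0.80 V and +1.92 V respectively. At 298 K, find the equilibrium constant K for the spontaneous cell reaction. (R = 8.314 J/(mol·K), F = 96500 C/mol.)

8.8 × 10^18

E°_cell = +1.92 − (+0.80) = 1.12 V, with n = 1 electron transferred.
At equilibrium E = 0, so the Nernst equation gives ln K = nFE°/RT = (1)(96500)(1.12)/((8.314)(298)) = 43.62.
K = e^43.62 = 8.8 × 10^18.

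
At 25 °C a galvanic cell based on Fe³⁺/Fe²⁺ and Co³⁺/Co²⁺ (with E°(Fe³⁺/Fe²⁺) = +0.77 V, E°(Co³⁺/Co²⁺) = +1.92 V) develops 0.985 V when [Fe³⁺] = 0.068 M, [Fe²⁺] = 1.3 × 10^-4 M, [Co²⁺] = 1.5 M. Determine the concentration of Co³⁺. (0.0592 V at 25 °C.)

1.3 M

From the Nernst equation, log Q = n(E° − E)/0.0592 = 1(1.15 − 0.985)/0.0592 = 2.787, so Q = 613.
With Q = [Fe³⁺]·[Co²⁺]/([Fe²⁺]·[Co³⁺]) and the known concentrations, [Co³⁺] in the denominator gives [Co³⁺] = 1.3 M.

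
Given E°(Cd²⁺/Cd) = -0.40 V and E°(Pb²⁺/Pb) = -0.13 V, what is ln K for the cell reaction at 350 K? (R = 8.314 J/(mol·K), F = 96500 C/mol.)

E°_cell = -0.13 − (-0.40) = 0.27 V, with n = 2 electrons transferred.
At equilibrium E = 0, so the Nernst equation gives ln K = nFE°/RT = (2)(96500)(0.27)/((8.314)(350)) = 17.91.

ln K = 17.9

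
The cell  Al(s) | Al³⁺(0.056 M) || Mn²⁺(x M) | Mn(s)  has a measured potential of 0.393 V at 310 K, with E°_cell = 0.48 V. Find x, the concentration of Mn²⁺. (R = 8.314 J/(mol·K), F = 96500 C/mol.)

From the Nernst equation, ln Q = nF(E° − E)/RT = 6×96500×(0.48 − 0.393)/(8.314×310) = 19.545, so Q = 3.08 × 10^8.
With Q = [Al³⁺]^2/[Mn²⁺]^3 and the known concentrations, [Mn²⁺]^3 in the denominator gives [Mn²⁺] = 2.2 × 10^-4 M.

2.2 × 10^-4 M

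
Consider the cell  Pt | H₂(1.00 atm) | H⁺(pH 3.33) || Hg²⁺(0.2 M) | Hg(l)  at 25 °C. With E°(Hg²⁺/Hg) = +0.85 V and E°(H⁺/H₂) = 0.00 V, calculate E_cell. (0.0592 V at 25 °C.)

The Hg²⁺/Hg couple is the cathode, so E°_cell = 0.85 V; n = 2.
[H⁺] = 10^(−3.33) = 4.7 × 10^-4 M, and Q = [H⁺]^2 / ([Hg²⁺]·P(H₂)) = 1.09 × 10^-6.
E = E° − (0.0592/2) log Q = 0.85 − (0.0592/2)(-5.961) = 1.026 V.

1.03 V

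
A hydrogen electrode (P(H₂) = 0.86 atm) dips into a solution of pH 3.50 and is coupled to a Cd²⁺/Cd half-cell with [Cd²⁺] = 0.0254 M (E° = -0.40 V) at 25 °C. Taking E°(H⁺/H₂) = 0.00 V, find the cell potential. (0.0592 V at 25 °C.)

0.24 V

The hydrogen couple is the cathode, so E°_cell = 0.40 V; n = 2.
[H⁺] = 10^(−3.50) = 3.2 × 10^-4 M, and Q = [Cd²⁺]·P(H₂) / [H⁺]^2 = 2.18 × 10^5.
E = E° − (0.0592/2) log Q = 0.40 − (0.0592/2)(5.339) = 0.242 V.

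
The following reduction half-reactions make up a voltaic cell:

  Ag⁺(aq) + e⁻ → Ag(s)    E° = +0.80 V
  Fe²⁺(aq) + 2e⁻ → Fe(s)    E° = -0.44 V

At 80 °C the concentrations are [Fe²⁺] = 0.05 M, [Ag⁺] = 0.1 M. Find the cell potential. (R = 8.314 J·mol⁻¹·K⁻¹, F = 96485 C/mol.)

1.22 V

The Ag⁺/Ag couple has the higher reduction potential and acts as the cathode, so E°_cell = +0.80 − (-0.44) = 1.24 V.
Balancing electrons gives n = 2; the reaction quotient is Q = [Fe²⁺]/[Ag⁺]^2 = 5.00.
E = E° − (RT/nF) ln Q = 1.24 − (8.314×353)/(2×96485) × (1.609) = 1.240 − 0.024 = 1.216 V.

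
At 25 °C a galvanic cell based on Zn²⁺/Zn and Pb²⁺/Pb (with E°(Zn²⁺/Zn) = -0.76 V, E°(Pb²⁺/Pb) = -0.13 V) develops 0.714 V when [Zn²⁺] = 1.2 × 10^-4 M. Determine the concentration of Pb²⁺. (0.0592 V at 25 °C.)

From the Nernst equation, log Q = n(E° − E)/0.0592 = 2(0.63 − 0.714)/0.0592 = -2.838, so Q = 0.00145.
With Q = [Zn²⁺]/[Pb²⁺] and the known concentrations, [Pb²⁺] in the denominator gives [Pb²⁺] = 0.083 M.

0.083 M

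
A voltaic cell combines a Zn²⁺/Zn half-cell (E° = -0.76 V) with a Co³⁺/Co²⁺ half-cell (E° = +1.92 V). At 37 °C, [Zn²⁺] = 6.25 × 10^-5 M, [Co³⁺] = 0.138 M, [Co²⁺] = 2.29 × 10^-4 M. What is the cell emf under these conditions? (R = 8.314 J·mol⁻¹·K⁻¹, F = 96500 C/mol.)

The Co³⁺/Co²⁺ couple has the higher reduction potential and acts as the cathode, so E°_cell = +1.92 − (-0.76) = 2.68 V.
Balancing electrons gives n = 2; the reaction quotient is Q = [Zn²⁺]·[Co²⁺]^2/[Co³⁺]^2 = 1.72 × 10^-10.
E = E° − (RT/nF) ln Q = 2.68 − (8.314×310)/(2×96500) × (-22.483) = 2.680 + 0.300 = 2.980 V.

2.98 V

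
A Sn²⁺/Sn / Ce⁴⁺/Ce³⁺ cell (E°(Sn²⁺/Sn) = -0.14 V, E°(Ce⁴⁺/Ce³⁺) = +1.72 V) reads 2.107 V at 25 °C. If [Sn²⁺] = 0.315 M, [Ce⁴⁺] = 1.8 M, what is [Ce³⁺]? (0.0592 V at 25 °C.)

2.2 × 10^-4 M

From the Nernst equation, log Q = n(E° − E)/0.0592 = 2(1.86 − 2.107)/0.0592 = -8.345, so Q = 4.52 × 10^-9.
With Q = [Sn²⁺]·[Ce³⁺]^2/[Ce⁴⁺]^2 and the known concentrations, [Ce³⁺]^2 in the numerator gives [Ce³⁺] = 2.2 × 10^-4 M.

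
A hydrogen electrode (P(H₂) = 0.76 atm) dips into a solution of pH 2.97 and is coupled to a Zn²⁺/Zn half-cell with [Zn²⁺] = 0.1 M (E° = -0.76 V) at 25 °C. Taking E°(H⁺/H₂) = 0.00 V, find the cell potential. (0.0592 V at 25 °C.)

The hydrogen couple is the cathode, so E°_cell = 0.76 V; n = 2.
[H⁺] = 10^(−2.97) = 0.0011 M, and Q = [Zn²⁺]·P(H₂) / [H⁺]^2 = 6.62 × 10^4.
E = E° − (0.0592/2) log Q = 0.76 − (0.0592/2)(4.821) = 0.617 V.

0.62 V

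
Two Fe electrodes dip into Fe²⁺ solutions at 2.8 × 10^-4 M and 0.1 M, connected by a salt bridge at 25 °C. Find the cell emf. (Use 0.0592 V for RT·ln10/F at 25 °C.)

Both half-cells are Fe²⁺/Fe, so E°_cell = 0. The concentrated side is the cathode; the cell reaction moves Fe²⁺ from high to low concentration with n = 2.
Q = [Fe²⁺]_dilute/[Fe²⁺]_conc = 2.8 × 10^-4/0.1 = 0.00280.
E = 0 − (0.0592/2) log Q = −(0.0592/2)(-2.553) = 0.0756 V.

0.076 V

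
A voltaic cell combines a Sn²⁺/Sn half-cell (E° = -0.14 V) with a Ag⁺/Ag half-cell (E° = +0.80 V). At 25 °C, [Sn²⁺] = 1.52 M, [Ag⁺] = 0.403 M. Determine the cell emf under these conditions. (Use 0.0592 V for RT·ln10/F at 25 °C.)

The Ag⁺/Ag couple has the higher reduction potential and acts as the cathode, so E°_cell = +0.80 − (-0.14) = 0.94 V.
Balancing electrons gives n = 2; the reaction quotient is Q = [Sn²⁺]/[Ag⁺]^2 = 9.36.
At 25 °C, E = E° − (0.0592/n) log Q = 0.94 − (0.0592/2)(0.971) = 0.940 − 0.029 = 0.911 V.

0.911 V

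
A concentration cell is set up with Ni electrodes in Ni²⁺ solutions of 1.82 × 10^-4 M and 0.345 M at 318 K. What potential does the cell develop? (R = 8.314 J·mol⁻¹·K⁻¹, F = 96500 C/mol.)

Both half-cells are Ni²⁺/Ni, so E°_cell = 0. The concentrated side is the cathode; the cell reaction moves Ni²⁺ from high to low concentration with n = 2.
Q = [Ni²⁺]_dilute/[Ni²⁺]_conc = 1.82 × 10^-4/0.345 = 5.28 × 10^-4.
E = 0 − (RT/nF) ln Q = −((8.314×318)/(2×96500))(-7.547) = 0.1034 V.

0.10 V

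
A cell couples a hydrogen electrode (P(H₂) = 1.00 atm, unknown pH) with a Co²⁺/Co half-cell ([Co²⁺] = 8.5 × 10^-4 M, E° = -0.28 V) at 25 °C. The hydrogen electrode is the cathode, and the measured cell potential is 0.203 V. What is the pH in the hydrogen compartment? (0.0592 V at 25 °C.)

pH = 2.84

E°_cell = 0.28 V and n = 2.
log Q = n(E° − E)/0.0592 = 2×(0.28 − 0.203)/0.0592 = 2.601.
With Q = [Co²⁺]·P(H₂) / [H⁺]^2, solving for [H⁺] gives log[H⁺] = -2.836, so pH = 2.84.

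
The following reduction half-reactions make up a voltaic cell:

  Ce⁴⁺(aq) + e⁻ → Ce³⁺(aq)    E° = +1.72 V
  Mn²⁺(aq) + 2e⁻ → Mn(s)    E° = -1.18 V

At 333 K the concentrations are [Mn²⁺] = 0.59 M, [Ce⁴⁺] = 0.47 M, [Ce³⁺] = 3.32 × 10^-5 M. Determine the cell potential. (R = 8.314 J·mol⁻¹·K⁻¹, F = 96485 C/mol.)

3.18 V

The Ce⁴⁺/Ce³⁺ couple has the higher reduction potential and acts as the cathode, so E°_cell = +1.72 − (-1.18) = 2.90 V.
Balancing electrons gives n = 2; the reaction quotient is Q = [Mn²⁺]·[Ce³⁺]^2/[Ce⁴⁺]^2 = 2.94 × 10^-9.
E = E° − (RT/nF) ln Q = 2.90 − (8.314×333)/(2×96485) × (-19.644) = 2.900 + 0.282 = 3.182 V.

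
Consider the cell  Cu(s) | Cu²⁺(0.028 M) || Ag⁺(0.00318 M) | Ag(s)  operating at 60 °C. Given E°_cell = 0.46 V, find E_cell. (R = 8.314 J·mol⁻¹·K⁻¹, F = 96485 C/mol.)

0.346 V

Balancing electrons gives n = 2; the reaction quotient is Q = [Cu²⁺]/[Ag⁺]^2 = 2770.
E = E° − (RT/nF) ln Q = 0.46 − (8.314×333)/(2×96485) × (7.926) = 0.460 − 0.114 = 0.346 V.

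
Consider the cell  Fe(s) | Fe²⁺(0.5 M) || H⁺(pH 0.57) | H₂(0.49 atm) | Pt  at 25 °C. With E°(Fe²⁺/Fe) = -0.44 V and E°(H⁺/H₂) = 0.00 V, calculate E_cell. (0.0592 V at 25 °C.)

0.42 V

The hydrogen couple is the cathode, so E°_cell = 0.44 V; n = 2.
[H⁺] = 10^(−0.57) = 0.27 M, and Q = [Fe²⁺]·P(H₂) / [H⁺]^2 = 3.38.
E = E° − (0.0592/2) log Q = 0.44 − (0.0592/2)(0.529) = 0.424 V.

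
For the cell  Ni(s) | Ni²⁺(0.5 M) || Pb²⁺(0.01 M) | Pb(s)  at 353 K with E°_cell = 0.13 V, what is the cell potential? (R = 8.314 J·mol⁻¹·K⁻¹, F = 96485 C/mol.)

0.071 V

Balancing electrons gives n = 2; the reaction quotient is Q = [Ni²⁺]/[Pb²⁺] = 50.0.
E = E° − (RT/nF) ln Q = 0.13 − (8.314×353)/(2×96485) × (3.912) = 0.130 − 0.059 = 0.071 V.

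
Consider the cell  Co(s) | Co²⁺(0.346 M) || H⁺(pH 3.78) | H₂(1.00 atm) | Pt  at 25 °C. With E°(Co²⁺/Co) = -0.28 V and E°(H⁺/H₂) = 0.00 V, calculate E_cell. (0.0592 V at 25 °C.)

The hydrogen couple is the cathode, so E°_cell = 0.28 V; n = 2.
[H⁺] = 10^(−3.78) = 1.7 × 10^-4 M, and Q = [Co²⁺]·P(H₂) / [H⁺]^2 = 1.26 × 10^7.
E = E° − (0.0592/2) log Q = 0.28 − (0.0592/2)(7.099) = 0.070 V.

0.070 V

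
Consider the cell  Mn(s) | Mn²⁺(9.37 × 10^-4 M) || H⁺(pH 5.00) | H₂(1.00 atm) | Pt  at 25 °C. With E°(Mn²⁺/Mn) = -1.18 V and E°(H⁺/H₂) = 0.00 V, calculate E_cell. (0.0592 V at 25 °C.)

0.97 V

The hydrogen couple is the cathode, so E°_cell = 1.18 V; n = 2.
[H⁺] = 10^(−5.00) = 1 × 10^-5 M, and Q = [Mn²⁺]·P(H₂) / [H⁺]^2 = 9.37 × 10^6.
E = E° − (0.0592/2) log Q = 1.18 − (0.0592/2)(6.972) = 0.974 V.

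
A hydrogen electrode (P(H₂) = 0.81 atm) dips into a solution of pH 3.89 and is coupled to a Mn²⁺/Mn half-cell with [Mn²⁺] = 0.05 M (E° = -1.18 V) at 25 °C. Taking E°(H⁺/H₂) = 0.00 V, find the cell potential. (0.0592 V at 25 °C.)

The hydrogen couple is the cathode, so E°_cell = 1.18 V; n = 2.
[H⁺] = 10^(−3.89) = 1.3 × 10^-4 M, and Q = [Mn²⁺]·P(H₂) / [H⁺]^2 = 2.44 × 10^6.
E = E° − (0.0592/2) log Q = 1.18 − (0.0592/2)(6.387) = 0.991 V.

0.99 V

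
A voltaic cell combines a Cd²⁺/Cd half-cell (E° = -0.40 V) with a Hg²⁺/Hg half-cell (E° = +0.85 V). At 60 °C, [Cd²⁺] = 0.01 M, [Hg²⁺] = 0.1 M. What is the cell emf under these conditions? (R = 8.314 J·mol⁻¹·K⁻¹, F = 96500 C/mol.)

1.28 V

The Hg²⁺/Hg couple has the higher reduction potential and acts as the cathode, so E°_cell = +0.85 − (-0.40) = 1.25 V.
Balancing electrons gives n = 2; the reaction quotient is Q = [Cd²⁺]/[Hg²⁺] = 0.100.
E = E° − (RT/nF) ln Q = 1.25 − (8.314×333)/(2×96500) × (-2.303) = 1.250 + 0.033 = 1.283 V.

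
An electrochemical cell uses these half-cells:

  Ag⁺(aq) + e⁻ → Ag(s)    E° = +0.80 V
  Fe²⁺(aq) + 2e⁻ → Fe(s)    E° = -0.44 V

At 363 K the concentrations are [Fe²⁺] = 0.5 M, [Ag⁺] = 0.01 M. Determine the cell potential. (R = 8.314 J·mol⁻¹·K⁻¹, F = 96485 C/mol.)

The Ag⁺/Ag couple has the higher reduction potential and acts as the cathode, so E°_cell = +0.80 − (-0.44) = 1.24 V.
Balancing electrons gives n = 2; the reaction quotient is Q = [Fe²⁺]/[Ag⁺]^2 = 5000.
E = E° − (RT/nF) ln Q = 1.24 − (8.314×363)/(2×96485) × (8.517) = 1.240 − 0.133 = 1.107 V.

1.11 V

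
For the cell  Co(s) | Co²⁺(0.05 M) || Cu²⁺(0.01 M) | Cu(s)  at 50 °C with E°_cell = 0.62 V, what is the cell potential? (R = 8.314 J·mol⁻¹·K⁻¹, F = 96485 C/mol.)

0.598 V

Balancing electrons gives n = 2; the reaction quotient is Q = [Co²⁺]/[Cu²⁺] = 5.00.
E = E° − (RT/nF) ln Q = 0.62 − (8.314×323)/(2×96485) × (1.609) = 0.620 − 0.022 = 0.598 V.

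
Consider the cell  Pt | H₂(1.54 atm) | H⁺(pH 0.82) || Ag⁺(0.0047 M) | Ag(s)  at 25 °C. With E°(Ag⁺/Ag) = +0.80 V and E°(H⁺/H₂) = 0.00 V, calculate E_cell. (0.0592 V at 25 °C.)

The Ag⁺/Ag couple is the cathode, so E°_cell = 0.80 V; n = 2.
[H⁺] = 10^(−0.82) = 0.15 M, and Q = [H⁺]^2 / ([Ag⁺]^2·P(H₂)) = 673.
E = E° − (0.0592/2) log Q = 0.80 − (0.0592/2)(2.828) = 0.716 V.

0.72 V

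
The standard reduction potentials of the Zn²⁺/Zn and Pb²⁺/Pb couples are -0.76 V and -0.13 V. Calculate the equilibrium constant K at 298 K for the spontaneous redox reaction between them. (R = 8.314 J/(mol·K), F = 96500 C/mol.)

E°_cell = -0.13 − (-0.76) = 0.63 V, with n = 2 electrons transferred.
At equilibrium E = 0, so the Nernst equation gives ln K = nFE°/RT = (2)(96500)(0.63)/((8.314)(298)) = 49.08.
K = e^49.08 = 2.1 × 10^21.

2.1 × 10^21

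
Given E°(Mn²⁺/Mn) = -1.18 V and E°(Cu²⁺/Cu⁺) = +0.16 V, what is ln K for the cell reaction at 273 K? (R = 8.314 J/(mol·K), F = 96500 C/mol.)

ln K = 113.9

E°_cell = +0.16 − (-1.18) = 1.34 V, with n = 2 electrons transferred.
At equilibrium E = 0, so the Nernst equation gives ln K = nFE°/RT = (2)(96500)(1.34)/((8.314)(273)) = 113.94.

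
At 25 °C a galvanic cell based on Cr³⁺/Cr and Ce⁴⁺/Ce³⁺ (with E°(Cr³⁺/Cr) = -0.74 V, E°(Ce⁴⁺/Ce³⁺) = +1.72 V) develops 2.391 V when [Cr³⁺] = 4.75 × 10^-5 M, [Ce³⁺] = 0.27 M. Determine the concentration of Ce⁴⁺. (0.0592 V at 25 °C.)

From the Nernst equation, log Q = n(E° − E)/0.0592 = 3(2.46 − 2.391)/0.0592 = 3.497, so Q = 3140.
With Q = [Cr³⁺]·[Ce³⁺]^3/[Ce⁴⁺]^3 and the known concentrations, [Ce⁴⁺]^3 in the denominator gives [Ce⁴⁺] = 6.7 × 10^-4 M.

6.7 × 10^-4 M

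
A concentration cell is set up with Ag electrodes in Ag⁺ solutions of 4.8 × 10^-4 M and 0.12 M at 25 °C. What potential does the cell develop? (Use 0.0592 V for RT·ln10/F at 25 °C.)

0.14 V

Both half-cells are Ag⁺/Ag, so E°_cell = 0. The concentrated side is the cathode; the cell reaction moves Ag⁺ from high to low concentration with n = 1.
Q = [Ag⁺]_dilute/[Ag⁺]_conc = 4.8 × 10^-4/0.12 = 0.00400.
E = 0 − (0.0592/1) log Q = −(0.0592/1)(-2.398) = 0.1420 V.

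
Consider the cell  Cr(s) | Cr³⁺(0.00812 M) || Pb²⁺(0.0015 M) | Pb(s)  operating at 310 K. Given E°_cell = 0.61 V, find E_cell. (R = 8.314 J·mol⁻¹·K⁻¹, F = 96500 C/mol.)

Balancing electrons gives n = 6; the reaction quotient is Q = [Cr³⁺]^2/[Pb²⁺]^3 = 1.95 × 10^4.
E = E° − (RT/nF) ln Q = 0.61 − (8.314×310)/(6×96500) × (9.880) = 0.610 − 0.044 = 0.566 V.

0.566 V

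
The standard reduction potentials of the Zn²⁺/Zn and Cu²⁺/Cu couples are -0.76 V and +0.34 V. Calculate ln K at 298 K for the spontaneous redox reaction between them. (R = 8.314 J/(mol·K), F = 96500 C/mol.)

E°_cell = +0.34 − (-0.76) = 1.10 V, with n = 2 electrons transferred.
At equilibrium E = 0, so the Nernst equation gives ln K = nFE°/RT = (2)(96500)(1.10)/((8.314)(298)) = 85.69.

ln K = 85.7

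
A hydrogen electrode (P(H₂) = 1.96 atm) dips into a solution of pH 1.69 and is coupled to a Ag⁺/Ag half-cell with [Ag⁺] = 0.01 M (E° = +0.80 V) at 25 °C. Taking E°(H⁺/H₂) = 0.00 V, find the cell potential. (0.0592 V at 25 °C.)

The Ag⁺/Ag couple is the cathode, so E°_cell = 0.80 V; n = 2.
[H⁺] = 10^(−1.69) = 0.020 M, and Q = [H⁺]^2 / ([Ag⁺]^2·P(H₂)) = 2.13.
E = E° − (0.0592/2) log Q = 0.80 − (0.0592/2)(0.328) = 0.790 V.

0.79 V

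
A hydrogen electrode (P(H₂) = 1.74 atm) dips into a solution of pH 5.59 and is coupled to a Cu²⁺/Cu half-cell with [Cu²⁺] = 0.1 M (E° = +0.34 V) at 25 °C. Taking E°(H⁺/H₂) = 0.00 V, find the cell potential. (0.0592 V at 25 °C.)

The Cu²⁺/Cu couple is the cathode, so E°_cell = 0.34 V; n = 2.
[H⁺] = 10^(−5.59) = 2.6 × 10^-6 M, and Q = [H⁺]^2 / ([Cu²⁺]·P(H₂)) = 3.8 × 10^-11.
E = E° − (0.0592/2) log Q = 0.34 − (0.0592/2)(-10.421) = 0.648 V.

0.65 V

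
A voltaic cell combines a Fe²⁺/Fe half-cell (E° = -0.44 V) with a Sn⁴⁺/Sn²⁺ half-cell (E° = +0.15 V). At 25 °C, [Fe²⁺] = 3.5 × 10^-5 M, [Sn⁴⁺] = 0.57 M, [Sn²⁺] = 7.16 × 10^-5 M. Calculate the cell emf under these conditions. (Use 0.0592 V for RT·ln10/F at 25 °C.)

The Sn⁴⁺/Sn²⁺ couple has the higher reduction potential and acts as the cathode, so E°_cell = +0.15 − (-0.44) = 0.59 V.
Balancing electrons gives n = 2; the reaction quotient is Q = [Fe²⁺]·[Sn²⁺]/[Sn⁴⁺] = 4.4 × 10^-9.
At 25 °C, E = E° − (0.0592/n) log Q = 0.59 − (0.0592/2)(-8.357) = 0.590 + 0.247 = 0.837 V.

0.837 V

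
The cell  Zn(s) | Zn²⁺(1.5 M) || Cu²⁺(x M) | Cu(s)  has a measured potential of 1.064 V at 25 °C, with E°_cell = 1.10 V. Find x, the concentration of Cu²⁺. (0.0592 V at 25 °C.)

0.091 M

From the Nernst equation, log Q = n(E° − E)/0.0592 = 2(1.10 − 1.064)/0.0592 = 1.216, so Q = 16.5.
With Q = [Zn²⁺]/[Cu²⁺] and the known concentrations, [Cu²⁺] in the denominator gives [Cu²⁺] = 0.091 M.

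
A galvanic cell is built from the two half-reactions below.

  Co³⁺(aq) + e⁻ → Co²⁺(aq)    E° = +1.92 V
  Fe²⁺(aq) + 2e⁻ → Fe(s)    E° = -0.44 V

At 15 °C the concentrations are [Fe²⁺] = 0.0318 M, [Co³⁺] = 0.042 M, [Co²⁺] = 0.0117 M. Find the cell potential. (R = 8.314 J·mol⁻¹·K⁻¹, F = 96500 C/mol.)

2.43 V

The Co³⁺/Co²⁺ couple has the higher reduction potential and acts as the cathode, so E°_cell = +1.92 − (-0.44) = 2.36 V.
Balancing electrons gives n = 2; the reaction quotient is Q = [Fe²⁺]·[Co²⁺]^2/[Co³⁺]^2 = 0.00247.
E = E° − (RT/nF) ln Q = 2.36 − (8.314×288)/(2×96500) × (-6.004) = 2.360 + 0.074 = 2.434 V.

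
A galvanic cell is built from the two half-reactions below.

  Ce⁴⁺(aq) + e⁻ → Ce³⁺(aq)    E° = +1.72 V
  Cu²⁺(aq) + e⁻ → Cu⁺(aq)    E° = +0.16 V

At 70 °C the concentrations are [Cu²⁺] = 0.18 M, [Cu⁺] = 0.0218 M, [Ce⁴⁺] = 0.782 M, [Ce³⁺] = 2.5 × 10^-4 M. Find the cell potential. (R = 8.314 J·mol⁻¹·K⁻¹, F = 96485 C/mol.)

The Ce⁴⁺/Ce³⁺ couple has the higher reduction potential and acts as the cathode, so E°_cell = +1.72 − (+0.16) = 1.56 V.
Balancing electrons gives n = 1; the reaction quotient is Q = [Cu²⁺]·[Ce³⁺]/([Cu⁺]·[Ce⁴⁺]) = 0.00264.
E = E° − (RT/nF) ln Q = 1.56 − (8.314×343)/(1×96485) × (-5.937) = 1.560 + 0.175 = 1.735 V.

1.74 V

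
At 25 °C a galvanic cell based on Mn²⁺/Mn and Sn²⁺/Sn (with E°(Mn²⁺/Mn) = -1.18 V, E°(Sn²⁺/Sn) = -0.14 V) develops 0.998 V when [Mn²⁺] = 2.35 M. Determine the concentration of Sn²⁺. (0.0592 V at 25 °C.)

0.09 M

From the Nernst equation, log Q = n(E° − E)/0.0592 = 2(1.04 − 0.998)/0.0592 = 1.419, so Q = 26.2.
With Q = [Mn²⁺]/[Sn²⁺] and the known concentrations, [Sn²⁺] in the denominator gives [Sn²⁺] = 0.09 M.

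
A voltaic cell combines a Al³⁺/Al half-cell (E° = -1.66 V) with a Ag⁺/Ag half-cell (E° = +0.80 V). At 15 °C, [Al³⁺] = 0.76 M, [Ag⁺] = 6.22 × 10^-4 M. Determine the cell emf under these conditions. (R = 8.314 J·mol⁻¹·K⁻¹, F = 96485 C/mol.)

2.28 V

The Ag⁺/Ag couple has the higher reduction potential and acts as the cathode, so E°_cell = +0.80 − (-1.66) = 2.46 V.
Balancing electrons gives n = 3; the reaction quotient is Q = [Al³⁺]/[Ag⁺]^3 = 3.16 × 10^9.
E = E° − (RT/nF) ln Q = 2.46 − (8.314×288)/(3×96485) × (21.873) = 2.460 − 0.181 = 2.279 V.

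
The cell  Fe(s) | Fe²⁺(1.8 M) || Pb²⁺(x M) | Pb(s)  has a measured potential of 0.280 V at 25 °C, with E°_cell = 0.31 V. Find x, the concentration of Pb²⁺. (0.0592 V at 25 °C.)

0.17 M

From the Nernst equation, log Q = n(E° − E)/0.0592 = 2(0.31 − 0.280)/0.0592 = 1.014, so Q = 10.3.
With Q = [Fe²⁺]/[Pb²⁺] and the known concentrations, [Pb²⁺] in the denominator gives [Pb²⁺] = 0.17 M.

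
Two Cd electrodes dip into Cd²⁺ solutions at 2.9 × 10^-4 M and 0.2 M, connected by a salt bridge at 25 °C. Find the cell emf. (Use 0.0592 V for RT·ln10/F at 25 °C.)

Both half-cells are Cd²⁺/Cd, so E°_cell = 0. The concentrated side is the cathode; the cell reaction moves Cd²⁺ from high to low concentration with n = 2.
Q = [Cd²⁺]_dilute/[Cd²⁺]_conc = 2.9 × 10^-4/0.2 = 0.00145.
E = 0 − (0.0592/2) log Q = −(0.0592/2)(-2.839) = 0.0840 V.

0.084 V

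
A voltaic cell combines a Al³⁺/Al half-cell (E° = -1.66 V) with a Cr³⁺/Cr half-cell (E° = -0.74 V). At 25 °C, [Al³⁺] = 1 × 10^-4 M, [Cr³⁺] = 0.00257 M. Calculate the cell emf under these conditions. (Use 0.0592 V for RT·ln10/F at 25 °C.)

0.948 V

The Cr³⁺/Cr couple has the higher reduction potential and acts as the cathode, so E°_cell = -0.74 − (-1.66) = 0.92 V.
Balancing electrons gives n = 3; the reaction quotient is Q = [Al³⁺]/[Cr³⁺] = 0.0389.
At 25 °C, E = E° − (0.0592/n) log Q = 0.92 − (0.0592/3)(-1.410) = 0.920 + 0.028 = 0.948 V.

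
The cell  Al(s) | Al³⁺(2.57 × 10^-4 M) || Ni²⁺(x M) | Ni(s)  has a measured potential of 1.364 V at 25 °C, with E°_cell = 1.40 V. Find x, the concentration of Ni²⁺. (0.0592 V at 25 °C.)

From the Nernst equation, log Q = n(E° − E)/0.0592 = 6(1.40 − 1.364)/0.0592 = 3.649, so Q = 4450.
With Q = [Al³⁺]^2/[Ni²⁺]^3 and the known concentrations, [Ni²⁺]^3 in the denominator gives [Ni²⁺] = 2.5 × 10^-4 M.

2.5 × 10^-4 M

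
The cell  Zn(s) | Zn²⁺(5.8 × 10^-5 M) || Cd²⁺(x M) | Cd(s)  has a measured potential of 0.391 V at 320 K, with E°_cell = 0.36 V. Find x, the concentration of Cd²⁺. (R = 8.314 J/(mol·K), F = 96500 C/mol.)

From the Nernst equation, ln Q = nF(E° − E)/RT = 2×96500×(0.36 − 0.391)/(8.314×320) = -2.249, so Q = 0.106.
With Q = [Zn²⁺]/[Cd²⁺] and the known concentrations, [Cd²⁺] in the denominator gives [Cd²⁺] = 5.5 × 10^-4 M.

5.5 × 10^-4 M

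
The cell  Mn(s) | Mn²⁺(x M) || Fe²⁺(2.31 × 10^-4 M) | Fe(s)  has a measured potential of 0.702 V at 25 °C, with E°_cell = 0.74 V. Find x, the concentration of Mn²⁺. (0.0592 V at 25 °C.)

0.0044 M

From the Nernst equation, log Q = n(E° − E)/0.0592 = 2(0.74 − 0.702)/0.0592 = 1.284, so Q = 19.2.
With Q = [Mn²⁺]/[Fe²⁺] and the known concentrations, [Mn²⁺] in the numerator gives [Mn²⁺] = 0.0044 M.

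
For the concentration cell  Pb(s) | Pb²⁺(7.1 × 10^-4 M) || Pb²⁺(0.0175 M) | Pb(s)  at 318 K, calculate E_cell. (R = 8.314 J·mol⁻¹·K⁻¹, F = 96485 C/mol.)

0.044 V

Both half-cells are Pb²⁺/Pb, so E°_cell = 0. The concentrated side is the cathode; the cell reaction moves Pb²⁺ from high to low concentration with n = 2.
Q = [Pb²⁺]_dilute/[Pb²⁺]_conc = 7.1 × 10^-4/0.0175 = 0.0406.
E = 0 − (RT/nF) ln Q = −((8.314×318)/(2×96485))(-3.205) = 0.0439 V.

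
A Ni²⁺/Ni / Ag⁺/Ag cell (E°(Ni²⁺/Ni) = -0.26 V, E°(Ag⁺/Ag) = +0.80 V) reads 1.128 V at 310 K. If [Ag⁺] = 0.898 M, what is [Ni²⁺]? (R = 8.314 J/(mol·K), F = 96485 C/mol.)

0.005 M

From the Nernst equation, ln Q = nF(E° − E)/RT = 2×96485×(1.06 − 1.128)/(8.314×310) = -5.091, so Q = 0.00615.
With Q = [Ni²⁺]/[Ag⁺]^2 and the known concentrations, [Ni²⁺] in the numerator gives [Ni²⁺] = 0.005 M.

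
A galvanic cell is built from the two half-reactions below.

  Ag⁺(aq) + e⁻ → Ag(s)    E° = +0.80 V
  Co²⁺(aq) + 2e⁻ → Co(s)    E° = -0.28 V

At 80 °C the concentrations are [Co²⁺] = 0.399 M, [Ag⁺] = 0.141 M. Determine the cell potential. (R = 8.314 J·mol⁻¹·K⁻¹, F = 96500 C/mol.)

The Ag⁺/Ag couple has the higher reduction potential and acts as the cathode, so E°_cell = +0.80 − (-0.28) = 1.08 V.
Balancing electrons gives n = 2; the reaction quotient is Q = [Co²⁺]/[Ag⁺]^2 = 20.1.
E = E° − (RT/nF) ln Q = 1.08 − (8.314×353)/(2×96500) × (2.999) = 1.080 − 0.046 = 1.034 V.

1.03 V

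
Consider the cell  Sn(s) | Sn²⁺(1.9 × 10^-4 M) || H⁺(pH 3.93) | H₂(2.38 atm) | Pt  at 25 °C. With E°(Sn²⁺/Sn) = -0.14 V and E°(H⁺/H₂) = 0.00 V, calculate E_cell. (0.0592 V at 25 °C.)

0.006 V

The hydrogen couple is the cathode, so E°_cell = 0.14 V; n = 2.
[H⁺] = 10^(−3.93) = 1.2 × 10^-4 M, and Q = [Sn²⁺]·P(H₂) / [H⁺]^2 = 3.28 × 10^4.
E = E° − (0.0592/2) log Q = 0.14 − (0.0592/2)(4.515) = 0.006 V.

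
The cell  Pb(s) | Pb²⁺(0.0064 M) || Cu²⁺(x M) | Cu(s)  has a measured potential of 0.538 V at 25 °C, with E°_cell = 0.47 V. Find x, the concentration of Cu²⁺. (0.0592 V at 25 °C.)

From the Nernst equation, log Q = n(E° − E)/0.0592 = 2(0.47 − 0.538)/0.0592 = -2.297, so Q = 0.00504.
With Q = [Pb²⁺]/[Cu²⁺] and the known concentrations, [Cu²⁺] in the denominator gives [Cu²⁺] = 1.3 M.

1.3 M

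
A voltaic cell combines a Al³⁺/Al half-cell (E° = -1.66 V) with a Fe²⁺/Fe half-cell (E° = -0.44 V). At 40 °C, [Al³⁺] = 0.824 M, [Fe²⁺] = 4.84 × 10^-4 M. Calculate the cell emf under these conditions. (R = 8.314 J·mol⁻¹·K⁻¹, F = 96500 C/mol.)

1.12 V

The Fe²⁺/Fe couple has the higher reduction potential and acts as the cathode, so E°_cell = -0.44 − (-1.66) = 1.22 V.
Balancing electrons gives n = 6; the reaction quotient is Q = [Al³⁺]^2/[Fe²⁺]^3 = 5.99 × 10^9.
E = E° − (RT/nF) ln Q = 1.22 − (8.314×313)/(6×96500) × (22.513) = 1.220 − 0.101 = 1.119 V.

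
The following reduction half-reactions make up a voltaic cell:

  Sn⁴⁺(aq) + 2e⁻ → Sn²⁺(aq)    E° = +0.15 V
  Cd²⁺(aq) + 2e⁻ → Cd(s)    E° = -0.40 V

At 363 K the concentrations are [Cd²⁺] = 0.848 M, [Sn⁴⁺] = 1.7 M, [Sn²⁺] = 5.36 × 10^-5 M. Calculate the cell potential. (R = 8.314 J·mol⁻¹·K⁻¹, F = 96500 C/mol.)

The Sn⁴⁺/Sn²⁺ couple has the higher reduction potential and acts as the cathode, so E°_cell = +0.15 − (-0.40) = 0.55 V.
Balancing electrons gives n = 2; the reaction quotient is Q = [Cd²⁺]·[Sn²⁺]/[Sn⁴⁺] = 2.67 × 10^-5.
E = E° − (RT/nF) ln Q = 0.55 − (8.314×363)/(2×96500) × (-10.529) = 0.550 + 0.165 = 0.715 V.

0.715 V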